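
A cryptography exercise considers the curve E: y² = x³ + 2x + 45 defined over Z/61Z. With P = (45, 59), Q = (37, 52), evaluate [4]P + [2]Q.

First 4P:
Repeated addition: build up to 4P.
2P: tangent at (45, 59): λ = (3·45² + 2)/(2·59) ≡ 38/57. 57⁻¹ ≡ 15 (mod 61), so λ ≡ 38·15 ≡ 21.
  x = λ² - 45 - 45 = 441 - 90 ≡ 46; y = λ·(45 - 46) - 59 ≡ 42. → (46, 42)
3P: (46, 42) + (45, 59). λ = (59 - 42)/(45 - 46) ≡ 17/60 mod 61. 60⁻¹ ≡ 60 (mod 61) since 60·60 = 3600 ≡ 1, so λ ≡ 44.
  x = λ² - 46 - 45 = 1936 - 91 ≡ 15; y = λ·(46 - 15) - 42 ≡ 41. → (15, 41)
4P: (15, 41) + (45, 59). λ = (59 - 41)/(45 - 15) ≡ 18/30 mod 61. 30⁻¹ ≡ 59 (mod 61), so λ ≡ 25.
  x = λ² - 15 - 45 = 625 - 60 ≡ 16; y = λ·(15 - 16) - 41 ≡ 56. → (16, 56)
4P = (16, 56).
Next 2Q:
Repeated addition: build up to 2Q.
2Q: tangent at (37, 52): λ = (3·37² + 2)/(2·52) ≡ 22/43. 43⁻¹ ≡ 44 (mod 61), so λ ≡ 22·44 ≡ 53.
  x = λ² - 37 - 37 = 2809 - 74 ≡ 51; y = λ·(37 - 51) - 52 ≡ 60. → (51, 60)
2Q = (51, 60).
Finally 4P + 2Q:
(16, 56) + (51, 60). λ = (60 - 56)/(51 - 16) ≡ 4/35 mod 61. 35⁻¹ ≡ 7 (mod 61), so λ ≡ 28.
  x = λ² - 16 - 51 = 784 - 67 ≡ 46; y = λ·(16 - 46) - 56 ≡ 19. → (46, 19)

(46, 19)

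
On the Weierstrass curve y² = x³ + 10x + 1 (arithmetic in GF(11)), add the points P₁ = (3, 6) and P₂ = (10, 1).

(3, 6) + (10, 1). λ = (1 - 6)/(10 - 3) ≡ 6/7 mod 11. 7⁻¹ ≡ 8 (mod 11), so λ ≡ 4.
  x = λ² - 3 - 10 = 16 - 13 ≡ 3; y = λ·(3 - 3) - 6 ≡ 5. → (3, 5)

(3, 5)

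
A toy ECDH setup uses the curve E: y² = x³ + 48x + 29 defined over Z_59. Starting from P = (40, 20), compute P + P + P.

Repeated addition: build up to 3P.
2P: tangent at (40, 20): λ = (3·40² + 48)/(2·20) ≡ 10/40. 40⁻¹ ≡ 31 (mod 59) since 40·31 = 1240 ≡ 1, so λ ≡ 10·31 ≡ 15.
  x = λ² - 40 - 40 = 225 - 80 ≡ 27; y = λ·(40 - 27) - 20 ≡ 57. → (27, 57)
3P: (27, 57) + (40, 20). λ = (20 - 57)/(40 - 27) ≡ 22/13 mod 59. 13⁻¹ ≡ 50 (mod 59), so λ ≡ 38.
  x = λ² - 27 - 40 = 1444 - 67 ≡ 20; y = λ·(27 - 20) - 57 ≡ 32. → (20, 32)

(20, 32)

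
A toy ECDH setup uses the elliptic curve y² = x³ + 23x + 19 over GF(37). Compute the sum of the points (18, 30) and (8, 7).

(18, 30) + (8, 7). λ = (7 - 30)/(8 - 18) ≡ 14/27 mod 37. 27⁻¹ ≡ 11 (mod 37), so λ ≡ 6.
  x = λ² - 18 - 8 = 36 - 26 ≡ 10; y = λ·(18 - 10) - 30 ≡ 18. → (10, 18)

(10, 18)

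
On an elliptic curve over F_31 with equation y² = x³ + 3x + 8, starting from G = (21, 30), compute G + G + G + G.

Double-and-add on 4 = (100)₂. Start with G = (21, 30) for the leading 1-bit.
double: tangent at (21, 30): λ = (3·21² + 3)/(2·30) ≡ 24/29. 29⁻¹ ≡ 15 (mod 31), so λ ≡ 24·15 ≡ 19.
  x = λ² - 21 - 21 = 361 - 42 ≡ 9; y = λ·(21 - 9) - 30 ≡ 12. → (9, 12)
double: tangent at (9, 12): λ = (3·9² + 3)/(2·12) ≡ 29/24. 24⁻¹ ≡ 22 (mod 31), so λ ≡ 29·22 ≡ 18.
  x = λ² - 9 - 9 = 324 - 18 ≡ 27; y = λ·(9 - 27) - 12 ≡ 5. → (27, 5)

(27, 5)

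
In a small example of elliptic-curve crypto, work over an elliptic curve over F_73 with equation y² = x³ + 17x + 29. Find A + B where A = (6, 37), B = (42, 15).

(6, 37) + (42, 15). λ = (15 - 37)/(42 - 6) ≡ 51/36 mod 73. 36⁻¹ ≡ 71 (mod 73) since 36·71 = 2556 ≡ 1, so λ ≡ 44.
  x = λ² - 6 - 42 = 1936 - 48 ≡ 63; y = λ·(6 - 63) - 37 ≡ 10. → (63, 10)

(63, 10)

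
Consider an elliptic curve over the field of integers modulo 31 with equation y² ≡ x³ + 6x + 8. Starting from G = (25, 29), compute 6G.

Double-and-add on 6 = (110)₂. Start with G = (25, 29) for the leading 1-bit.
double: tangent at (25, 29): λ = (3·25² + 6)/(2·29) ≡ 21/27. 27⁻¹ ≡ 23 (mod 31), so λ ≡ 21·23 ≡ 18.
  x = λ² - 25 - 25 = 324 - 50 ≡ 26; y = λ·(25 - 26) - 29 ≡ 15. → (26, 15)
add G: (26, 15) + (25, 29). λ = (29 - 15)/(25 - 26) ≡ 14/30 mod 31. 30⁻¹ ≡ 30 (mod 31) since 30·30 = 900 ≡ 1, so λ ≡ 17.
  x = λ² - 26 - 25 = 289 - 51 ≡ 21; y = λ·(26 - 21) - 15 ≡ 8. → (21, 8)
double: tangent at (21, 8): λ = (3·21² + 6)/(2·8) ≡ 27/16. 16⁻¹ ≡ 2 (mod 31) since 16·2 = 32 ≡ 1, so λ ≡ 27·2 ≡ 23.
  x = λ² - 21 - 21 = 529 - 42 ≡ 22; y = λ·(21 - 22) - 8 ≡ 0. → (22, 0)

(22, 0)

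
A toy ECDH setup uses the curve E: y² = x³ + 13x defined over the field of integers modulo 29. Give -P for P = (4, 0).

(4, 0)

-(4, 0) = (4, -0 mod 29) = (4, 0).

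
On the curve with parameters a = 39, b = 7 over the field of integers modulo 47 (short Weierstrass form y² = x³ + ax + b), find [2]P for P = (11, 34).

tangent at (11, 34): λ = (3·11² + 39)/(2·34) ≡ 26/21. 21⁻¹ ≡ 9 (mod 47), so λ ≡ 26·9 ≡ 46.
  x = λ² - 11 - 11 = 2116 - 22 ≡ 26; y = λ·(11 - 26) - 34 ≡ 28. → (26, 28)

(26, 28)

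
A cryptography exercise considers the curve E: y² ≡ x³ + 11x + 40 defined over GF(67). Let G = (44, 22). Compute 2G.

(3, 57)

tangent at (44, 22): λ = (3·44² + 11)/(2·22) ≡ 57/44. 44⁻¹ ≡ 32 (mod 67), so λ ≡ 57·32 ≡ 15.
  x = λ² - 44 - 44 = 225 - 88 ≡ 3; y = λ·(44 - 3) - 22 ≡ 57. → (3, 57)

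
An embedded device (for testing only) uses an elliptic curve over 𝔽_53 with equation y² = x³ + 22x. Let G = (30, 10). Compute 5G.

(2, 23)

Double-and-add on 5 = (101)₂. Start with G = (30, 10) for the leading 1-bit.
double: tangent at (30, 10): λ = (3·30² + 22)/(2·10) ≡ 19/20. 20⁻¹ ≡ 8 (mod 53), so λ ≡ 19·8 ≡ 46.
  x = λ² - 30 - 30 = 2116 - 60 ≡ 42; y = λ·(30 - 42) - 10 ≡ 21. → (42, 21)
double: tangent at (42, 21): λ = (3·42² + 22)/(2·21) ≡ 14/42. 42⁻¹ ≡ 24 (mod 53), so λ ≡ 14·24 ≡ 18.
  x = λ² - 42 - 42 = 324 - 84 ≡ 28; y = λ·(42 - 28) - 21 ≡ 19. → (28, 19)
add G: (28, 19) + (30, 10). λ = (10 - 19)/(30 - 28) ≡ 44/2 mod 53. 2⁻¹ ≡ 27 (mod 53), so λ ≡ 22.
  x = λ² - 28 - 30 = 484 - 58 ≡ 2; y = λ·(28 - 2) - 19 ≡ 23. → (2, 23)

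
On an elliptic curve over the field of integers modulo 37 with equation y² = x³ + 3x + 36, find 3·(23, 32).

Write Q = (23, 32).
Repeated addition: build up to 3Q.
2Q: tangent at (23, 32): λ = (3·23² + 3)/(2·32) ≡ 36/27. 27⁻¹ ≡ 11 (mod 37), so λ ≡ 36·11 ≡ 26.
  x = λ² - 23 - 23 = 676 - 46 ≡ 1; y = λ·(23 - 1) - 32 ≡ 22. → (1, 22)
3Q: (1, 22) + (23, 32). λ = (32 - 22)/(23 - 1) ≡ 10/22 mod 37. 22⁻¹ ≡ 32 (mod 37), so λ ≡ 24.
  x = λ² - 1 - 23 = 576 - 24 ≡ 34; y = λ·(1 - 34) - 22 ≡ 0. → (34, 0)

(34, 0)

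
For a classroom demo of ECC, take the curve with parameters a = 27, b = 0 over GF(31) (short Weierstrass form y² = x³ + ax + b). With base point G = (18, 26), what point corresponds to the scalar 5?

(18, 26)

Repeated addition: build up to 5G.
2G: tangent at (18, 26): λ = (3·18² + 27)/(2·26) ≡ 7/21. 21⁻¹ ≡ 3 (mod 31), so λ ≡ 7·3 ≡ 21.
  x = λ² - 18 - 18 = 441 - 36 ≡ 2; y = λ·(18 - 2) - 26 ≡ 0. → (2, 0)
3G: (2, 0) + (18, 26). λ = (26 - 0)/(18 - 2) ≡ 26/16 mod 31. 16⁻¹ ≡ 2 (mod 31) since 16·2 = 32 ≡ 1, so λ ≡ 21.
  x = λ² - 2 - 18 = 441 - 20 ≡ 18; y = λ·(2 - 18) - 0 ≡ 5. → (18, 5)
4G: (18, 5) + (18, 26): same x and y₁ ≡ -y₂, so the sum is 𝒪.
5G: 𝒪 + (18, 26) = (18, 26) (identity).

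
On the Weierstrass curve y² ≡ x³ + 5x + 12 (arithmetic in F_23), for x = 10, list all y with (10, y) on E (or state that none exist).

x³ + 5x + 12 = 1062 ≡ 4 (mod 23).
Square roots of 4 mod 23: 2 and 21 (since 2² = 4 ≡ 4).

2, 21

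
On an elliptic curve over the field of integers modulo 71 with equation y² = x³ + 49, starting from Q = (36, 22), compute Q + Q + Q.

(51, 70)

Repeated addition: build up to 3Q.
2Q: tangent at (36, 22): λ = (3·36² + 0)/(2·22) ≡ 54/44. 44⁻¹ ≡ 21 (mod 71), so λ ≡ 54·21 ≡ 69.
  x = λ² - 36 - 36 = 4761 - 72 ≡ 3; y = λ·(36 - 3) - 22 ≡ 54. → (3, 54)
3Q: (3, 54) + (36, 22). λ = (22 - 54)/(36 - 3) ≡ 39/33 mod 71. 33⁻¹ ≡ 28 (mod 71), so λ ≡ 27.
  x = λ² - 3 - 36 = 729 - 39 ≡ 51; y = λ·(3 - 51) - 54 ≡ 70. → (51, 70)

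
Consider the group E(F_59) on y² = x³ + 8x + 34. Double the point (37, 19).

(12, 41)

tangent at (37, 19): λ = (3·37² + 8)/(2·19) ≡ 44/38. 38⁻¹ ≡ 14 (mod 59), so λ ≡ 44·14 ≡ 26.
  x = λ² - 37 - 37 = 676 - 74 ≡ 12; y = λ·(37 - 12) - 19 ≡ 41. → (12, 41)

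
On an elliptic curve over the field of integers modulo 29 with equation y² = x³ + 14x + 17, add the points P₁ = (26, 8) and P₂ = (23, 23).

(26, 8) + (23, 23). λ = (23 - 8)/(23 - 26) ≡ 15/26 mod 29. 26⁻¹ ≡ 19 (mod 29) since 26·19 = 494 ≡ 1, so λ ≡ 24.
  x = λ² - 26 - 23 = 576 - 49 ≡ 5; y = λ·(26 - 5) - 8 ≡ 3. → (5, 3)

(5, 3)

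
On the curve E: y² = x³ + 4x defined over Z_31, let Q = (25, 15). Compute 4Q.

(2, 4)

Double-and-add on 4 = (100)₂. Start with Q = (25, 15) for the leading 1-bit.
double: tangent at (25, 15): λ = (3·25² + 4)/(2·15) ≡ 19/30. 30⁻¹ ≡ 30 (mod 31), so λ ≡ 19·30 ≡ 12.
  x = λ² - 25 - 25 = 144 - 50 ≡ 1; y = λ·(25 - 1) - 15 ≡ 25. → (1, 25)
double: tangent at (1, 25): λ = (3·1² + 4)/(2·25) ≡ 7/19. 19⁻¹ ≡ 18 (mod 31), so λ ≡ 7·18 ≡ 2.
  x = λ² - 1 - 1 = 4 - 2 ≡ 2; y = λ·(1 - 2) - 25 ≡ 4. → (2, 4)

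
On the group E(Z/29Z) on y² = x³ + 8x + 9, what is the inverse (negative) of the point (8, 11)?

(8, 18)

-(8, 11) = (8, -11 mod 29) = (8, 18).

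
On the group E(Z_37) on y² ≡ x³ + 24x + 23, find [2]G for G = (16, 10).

tangent at (16, 10): λ = (3·16² + 24)/(2·10) ≡ 15/20. 20⁻¹ ≡ 13 (mod 37) since 20·13 = 260 ≡ 1, so λ ≡ 15·13 ≡ 10.
  x = λ² - 16 - 16 = 100 - 32 ≡ 31; y = λ·(16 - 31) - 10 ≡ 25. → (31, 25)

(31, 25)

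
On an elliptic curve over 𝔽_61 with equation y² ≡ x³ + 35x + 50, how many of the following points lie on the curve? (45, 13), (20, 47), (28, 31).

1

(45, 13): 13² ≡ 47, rhs ≡ 30 → off.
(20, 47): 47² ≡ 13, rhs ≡ 27 → off.
(28, 31): 31² ≡ 46, rhs ≡ 46 → on.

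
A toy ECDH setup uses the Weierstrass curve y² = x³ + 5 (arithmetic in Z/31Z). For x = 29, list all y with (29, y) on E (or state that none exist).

11, 20

x³ + 0x + 5 = 24394 ≡ 28 (mod 31).
Square roots of 28 mod 31: 11 and 20 (since 11² = 121 ≡ 28).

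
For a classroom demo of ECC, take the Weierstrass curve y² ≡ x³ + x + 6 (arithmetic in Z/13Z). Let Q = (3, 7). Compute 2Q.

(11, 3)

tangent at (3, 7): λ = (3·3² + 1)/(2·7) ≡ 2/1. 1⁻¹ ≡ 1 (mod 13), so λ ≡ 2·1 ≡ 2.
  x = λ² - 3 - 3 = 4 - 6 ≡ 11; y = λ·(3 - 11) - 7 ≡ 3. → (11, 3)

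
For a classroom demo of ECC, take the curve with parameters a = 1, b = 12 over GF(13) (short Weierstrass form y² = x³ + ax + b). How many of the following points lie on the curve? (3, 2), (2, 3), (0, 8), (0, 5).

(3, 2): 2² ≡ 4, rhs ≡ 3 → off.
(2, 3): 3² ≡ 9, rhs ≡ 9 → on.
(0, 8): 8² ≡ 12, rhs ≡ 12 → on.
(0, 5): 5² ≡ 12, rhs ≡ 12 → on.

3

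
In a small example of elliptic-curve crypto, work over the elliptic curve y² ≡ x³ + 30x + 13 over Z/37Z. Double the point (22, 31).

tangent at (22, 31): λ = (3·22² + 30)/(2·31) ≡ 2/25. 25⁻¹ ≡ 3 (mod 37) since 25·3 = 75 ≡ 1, so λ ≡ 2·3 ≡ 6.
  x = λ² - 22 - 22 = 36 - 44 ≡ 29; y = λ·(22 - 29) - 31 ≡ 1. → (29, 1)

(29, 1)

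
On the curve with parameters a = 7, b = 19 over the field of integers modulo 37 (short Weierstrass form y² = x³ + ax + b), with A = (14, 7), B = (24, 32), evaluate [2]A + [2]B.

(15, 13)

First 2A:
Repeated addition: build up to 2A.
2A: tangent at (14, 7): λ = (3·14² + 7)/(2·7) ≡ 3/14. 14⁻¹ ≡ 8 (mod 37), so λ ≡ 3·8 ≡ 24.
  x = λ² - 14 - 14 = 576 - 28 ≡ 30; y = λ·(14 - 30) - 7 ≡ 16. → (30, 16)
2A = (30, 16).
Next 2B:
Repeated addition: build up to 2B.
2B: tangent at (24, 32): λ = (3·24² + 7)/(2·32) ≡ 33/27. 27⁻¹ ≡ 11 (mod 37) since 27·11 = 297 ≡ 1, so λ ≡ 33·11 ≡ 30.
  x = λ² - 24 - 24 = 900 - 48 ≡ 1; y = λ·(24 - 1) - 32 ≡ 29. → (1, 29)
2B = (1, 29).
Finally 2A + 2B:
(30, 16) + (1, 29). λ = (29 - 16)/(1 - 30) ≡ 13/8 mod 37. 8⁻¹ ≡ 14 (mod 37), so λ ≡ 34.
  x = λ² - 30 - 1 = 1156 - 31 ≡ 15; y = λ·(30 - 15) - 16 ≡ 13. → (15, 13)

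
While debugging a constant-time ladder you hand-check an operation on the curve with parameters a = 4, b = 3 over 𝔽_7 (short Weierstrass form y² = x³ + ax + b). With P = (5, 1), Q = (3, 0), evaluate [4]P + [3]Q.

(1, 1)

First 4P:
Double-and-add on 4 = (100)₂. Start with P = (5, 1) for the leading 1-bit.
double: tangent at (5, 1): λ = (3·5² + 4)/(2·1) ≡ 2/2. 2⁻¹ ≡ 4 (mod 7) since 2·4 = 8 ≡ 1, so λ ≡ 2·4 ≡ 1.
  x = λ² - 5 - 5 = 1 - 10 ≡ 5; y = λ·(5 - 5) - 1 ≡ 6. → (5, 6)
double: tangent at (5, 6): λ = (3·5² + 4)/(2·6) ≡ 2/5. 5⁻¹ ≡ 3 (mod 7) since 5·3 = 15 ≡ 1, so λ ≡ 2·3 ≡ 6.
  x = λ² - 5 - 5 = 36 - 10 ≡ 5; y = λ·(5 - 5) - 6 ≡ 1. → (5, 1)
4P = (5, 1).
Next 3Q:
Repeated addition: build up to 3Q.
2Q: (3, 0) + (3, 0): same x and y₁ ≡ -y₂, so the sum is ∞.
3Q: ∞ + (3, 0) = (3, 0) (identity).
3Q = (3, 0).
Finally 4P + 3Q:
(5, 1) + (3, 0). λ = (0 - 1)/(3 - 5) ≡ 6/5 mod 7. 5⁻¹ ≡ 3 (mod 7) since 5·3 = 15 ≡ 1, so λ ≡ 4.
  x = λ² - 5 - 3 = 16 - 8 ≡ 1; y = λ·(5 - 1) - 1 ≡ 1. → (1, 1)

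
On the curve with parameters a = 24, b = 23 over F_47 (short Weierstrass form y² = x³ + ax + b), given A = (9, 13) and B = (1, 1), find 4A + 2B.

First 4A:
Double-and-add on 4 = (100)₂. Start with A = (9, 13) for the leading 1-bit.
double: tangent at (9, 13): λ = (3·9² + 24)/(2·13) ≡ 32/26. 26⁻¹ ≡ 38 (mod 47), so λ ≡ 32·38 ≡ 41.
  x = λ² - 9 - 9 = 1681 - 18 ≡ 18; y = λ·(9 - 18) - 13 ≡ 41. → (18, 41)
double: tangent at (18, 41): λ = (3·18² + 24)/(2·41) ≡ 9/35. 35⁻¹ ≡ 43 (mod 47) since 35·43 = 1505 ≡ 1, so λ ≡ 9·43 ≡ 11.
  x = λ² - 18 - 18 = 121 - 36 ≡ 38; y = λ·(18 - 38) - 41 ≡ 21. → (38, 21)
4A = (38, 21).
Next 2B:
Repeated addition: build up to 2B.
2B: tangent at (1, 1): λ = (3·1² + 24)/(2·1) ≡ 27/2. 2⁻¹ ≡ 24 (mod 47), so λ ≡ 27·24 ≡ 37.
  x = λ² - 1 - 1 = 1369 - 2 ≡ 4; y = λ·(1 - 4) - 1 ≡ 29. → (4, 29)
2B = (4, 29).
Finally 4A + 2B:
(38, 21) + (4, 29). λ = (29 - 21)/(4 - 38) ≡ 8/13 mod 47. 13⁻¹ ≡ 29 (mod 47) since 13·29 = 377 ≡ 1, so λ ≡ 44.
  x = λ² - 38 - 4 = 1936 - 42 ≡ 14; y = λ·(38 - 14) - 21 ≡ 1. → (14, 1)

(14, 1)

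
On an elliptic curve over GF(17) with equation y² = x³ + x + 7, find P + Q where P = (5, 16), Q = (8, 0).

(5, 16) + (8, 0). λ = (0 - 16)/(8 - 5) ≡ 1/3 mod 17. 3⁻¹ ≡ 6 (mod 17), so λ ≡ 6.
  x = λ² - 5 - 8 = 36 - 13 ≡ 6; y = λ·(5 - 6) - 16 ≡ 12. → (6, 12)

(6, 12)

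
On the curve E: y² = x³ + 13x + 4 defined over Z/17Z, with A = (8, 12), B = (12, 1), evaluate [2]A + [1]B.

(15, 15)

First 2A:
Repeated addition: build up to 2A.
2A: tangent at (8, 12): λ = (3·8² + 13)/(2·12) ≡ 1/7. 7⁻¹ ≡ 5 (mod 17) since 7·5 = 35 ≡ 1, so λ ≡ 1·5 ≡ 5.
  x = λ² - 8 - 8 = 25 - 16 ≡ 9; y = λ·(8 - 9) - 12 ≡ 0. → (9, 0)
2A = (9, 0).
Finally 2A + B:
(9, 0) + (12, 1). λ = (1 - 0)/(12 - 9) ≡ 1/3 mod 17. 3⁻¹ ≡ 6 (mod 17) since 3·6 = 18 ≡ 1, so λ ≡ 6.
  x = λ² - 9 - 12 = 36 - 21 ≡ 15; y = λ·(9 - 15) - 0 ≡ 15. → (15, 15)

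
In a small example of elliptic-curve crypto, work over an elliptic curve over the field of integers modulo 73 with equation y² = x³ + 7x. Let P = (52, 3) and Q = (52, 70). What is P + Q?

O

The two points share x = 52 and their y-coordinates satisfy 3 + 70 ≡ 0 (mod 73), so they are inverses. Their sum is O.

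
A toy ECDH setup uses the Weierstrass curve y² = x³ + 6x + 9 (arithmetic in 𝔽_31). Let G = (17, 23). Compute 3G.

Repeated addition: build up to 3G.
2G: tangent at (17, 23): λ = (3·17² + 6)/(2·23) ≡ 5/15. 15⁻¹ ≡ 29 (mod 31), so λ ≡ 5·29 ≡ 21.
  x = λ² - 17 - 17 = 441 - 34 ≡ 4; y = λ·(17 - 4) - 23 ≡ 2. → (4, 2)
3G: (4, 2) + (17, 23). λ = (23 - 2)/(17 - 4) ≡ 21/13 mod 31. 13⁻¹ ≡ 12 (mod 31), so λ ≡ 4.
  x = λ² - 4 - 17 = 16 - 21 ≡ 26; y = λ·(4 - 26) - 2 ≡ 3. → (26, 3)

(26, 3)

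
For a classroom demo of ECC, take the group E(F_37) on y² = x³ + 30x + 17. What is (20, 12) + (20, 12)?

(22, 15)

tangent at (20, 12): λ = (3·20² + 30)/(2·12) ≡ 9/24. 24⁻¹ ≡ 17 (mod 37), so λ ≡ 9·17 ≡ 5.
  x = λ² - 20 - 20 = 25 - 40 ≡ 22; y = λ·(20 - 22) - 12 ≡ 15. → (22, 15)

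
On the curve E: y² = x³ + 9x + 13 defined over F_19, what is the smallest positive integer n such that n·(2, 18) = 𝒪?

7

2P: tangent at (2, 18): λ = (3·2² + 9)/(2·18) ≡ 2/17. 17⁻¹ ≡ 9 (mod 19) since 17·9 = 153 ≡ 1, so λ ≡ 2·9 ≡ 18.
  x = λ² - 2 - 2 = 324 - 4 ≡ 16; y = λ·(2 - 16) - 18 ≡ 15. → (16, 15)
3P: (16, 15) + (2, 18). λ = (18 - 15)/(2 - 16) ≡ 3/5 mod 19. 5⁻¹ ≡ 4 (mod 19) since 5·4 = 20 ≡ 1, so λ ≡ 12.
  x = λ² - 16 - 2 = 144 - 18 ≡ 12; y = λ·(16 - 12) - 15 ≡ 14. → (12, 14)
4P: (12, 14) + (2, 18). λ = (18 - 14)/(2 - 12) ≡ 4/9 mod 19. 9⁻¹ ≡ 17 (mod 19) since 9·17 = 153 ≡ 1, so λ ≡ 11.
  x = λ² - 12 - 2 = 121 - 14 ≡ 12; y = λ·(12 - 12) - 14 ≡ 5. → (12, 5)
5P: (12, 5) + (2, 18). λ = (18 - 5)/(2 - 12) ≡ 13/9 mod 19. 9⁻¹ ≡ 17 (mod 19), so λ ≡ 12.
  x = λ² - 12 - 2 = 144 - 14 ≡ 16; y = λ·(12 - 16) - 5 ≡ 4. → (16, 4)
6P: (16, 4) + (2, 18). λ = (18 - 4)/(2 - 16) ≡ 14/5 mod 19. 5⁻¹ ≡ 4 (mod 19), so λ ≡ 18.
  x = λ² - 16 - 2 = 324 - 18 ≡ 2; y = λ·(16 - 2) - 4 ≡ 1. → (2, 1)
7P: (2, 1) + (2, 18): same x and y₁ ≡ -y₂, so the sum is 𝒪.
7P = 𝒪, so the order is 7.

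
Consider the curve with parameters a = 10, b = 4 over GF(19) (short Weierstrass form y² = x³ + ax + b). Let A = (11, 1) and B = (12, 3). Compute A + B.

(11, 1) + (12, 3). λ = (3 - 1)/(12 - 11) ≡ 2/1 mod 19. 1⁻¹ ≡ 1 (mod 19) since 1·1 = 1 ≡ 1, so λ ≡ 2.
  x = λ² - 11 - 12 = 4 - 23 ≡ 0; y = λ·(11 - 0) - 1 ≡ 2. → (0, 2)

(0, 2)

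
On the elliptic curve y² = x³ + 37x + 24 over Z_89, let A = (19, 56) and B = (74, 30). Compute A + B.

(19, 56) + (74, 30). λ = (30 - 56)/(74 - 19) ≡ 63/55 mod 89. 55⁻¹ ≡ 34 (mod 89) since 55·34 = 1870 ≡ 1, so λ ≡ 6.
  x = λ² - 19 - 74 = 36 - 93 ≡ 32; y = λ·(19 - 32) - 56 ≡ 44. → (32, 44)

(32, 44)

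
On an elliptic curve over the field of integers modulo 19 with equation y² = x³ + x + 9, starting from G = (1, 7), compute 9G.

(15, 13)

Repeated addition: build up to 9G.
2G: tangent at (1, 7): λ = (3·1² + 1)/(2·7) ≡ 4/14. 14⁻¹ ≡ 15 (mod 19) since 14·15 = 210 ≡ 1, so λ ≡ 4·15 ≡ 3.
  x = λ² - 1 - 1 = 9 - 2 ≡ 7; y = λ·(1 - 7) - 7 ≡ 13. → (7, 13)
3G: (7, 13) + (1, 7). λ = (7 - 13)/(1 - 7) ≡ 13/13 mod 19. 13⁻¹ ≡ 3 (mod 19) since 13·3 = 39 ≡ 1, so λ ≡ 1.
  x = λ² - 7 - 1 = 1 - 8 ≡ 12; y = λ·(7 - 12) - 13 ≡ 1. → (12, 1)
4G: (12, 1) + (1, 7). λ = (7 - 1)/(1 - 12) ≡ 6/8 mod 19. 8⁻¹ ≡ 12 (mod 19), so λ ≡ 15.
  x = λ² - 12 - 1 = 225 - 13 ≡ 3; y = λ·(12 - 3) - 1 ≡ 1. → (3, 1)
5G: (3, 1) + (1, 7). λ = (7 - 1)/(1 - 3) ≡ 6/17 mod 19. 17⁻¹ ≡ 9 (mod 19), so λ ≡ 16.
  x = λ² - 3 - 1 = 256 - 4 ≡ 5; y = λ·(3 - 5) - 1 ≡ 5. → (5, 5)
6G: (5, 5) + (1, 7). λ = (7 - 5)/(1 - 5) ≡ 2/15 mod 19. 15⁻¹ ≡ 14 (mod 19) since 15·14 = 210 ≡ 1, so λ ≡ 9.
  x = λ² - 5 - 1 = 81 - 6 ≡ 18; y = λ·(5 - 18) - 5 ≡ 11. → (18, 11)
7G: (18, 11) + (1, 7). λ = (7 - 11)/(1 - 18) ≡ 15/2 mod 19. 2⁻¹ ≡ 10 (mod 19), so λ ≡ 17.
  x = λ² - 18 - 1 = 289 - 19 ≡ 4; y = λ·(18 - 4) - 11 ≡ 18. → (4, 18)
8G: (4, 18) + (1, 7). λ = (7 - 18)/(1 - 4) ≡ 8/16 mod 19. 16⁻¹ ≡ 6 (mod 19) since 16·6 = 96 ≡ 1, so λ ≡ 10.
  x = λ² - 4 - 1 = 100 - 5 ≡ 0; y = λ·(4 - 0) - 18 ≡ 3. → (0, 3)
9G: (0, 3) + (1, 7). λ = (7 - 3)/(1 - 0) ≡ 4/1 mod 19. 1⁻¹ ≡ 1 (mod 19), so λ ≡ 4.
  x = λ² - 0 - 1 = 16 - 1 ≡ 15; y = λ·(0 - 15) - 3 ≡ 13. → (15, 13)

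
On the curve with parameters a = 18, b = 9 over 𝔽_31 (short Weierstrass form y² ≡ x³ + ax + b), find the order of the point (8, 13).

4

2P: tangent at (8, 13): λ = (3·8² + 18)/(2·13) ≡ 24/26. 26⁻¹ ≡ 6 (mod 31), so λ ≡ 24·6 ≡ 20.
  x = λ² - 8 - 8 = 400 - 16 ≡ 12; y = λ·(8 - 12) - 13 ≡ 0. → (12, 0)
3P: (12, 0) + (8, 13). λ = (13 - 0)/(8 - 12) ≡ 13/27 mod 31. 27⁻¹ ≡ 23 (mod 31), so λ ≡ 20.
  x = λ² - 12 - 8 = 400 - 20 ≡ 8; y = λ·(12 - 8) - 0 ≡ 18. → (8, 18)
4P: (8, 18) + (8, 13): same x and y₁ ≡ -y₂, so the sum is the point at infinity.
4P = the point at infinity, so the order is 4.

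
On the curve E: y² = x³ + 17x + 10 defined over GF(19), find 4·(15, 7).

(14, 3)

Write Q = (15, 7).
Repeated addition: build up to 4Q.
2Q: tangent at (15, 7): λ = (3·15² + 17)/(2·7) ≡ 8/14. 14⁻¹ ≡ 15 (mod 19), so λ ≡ 8·15 ≡ 6.
  x = λ² - 15 - 15 = 36 - 30 ≡ 6; y = λ·(15 - 6) - 7 ≡ 9. → (6, 9)
3Q: (6, 9) + (15, 7). λ = (7 - 9)/(15 - 6) ≡ 17/9 mod 19. 9⁻¹ ≡ 17 (mod 19), so λ ≡ 4.
  x = λ² - 6 - 15 = 16 - 21 ≡ 14; y = λ·(6 - 14) - 9 ≡ 16. → (14, 16)
4Q: (14, 16) + (15, 7). λ = (7 - 16)/(15 - 14) ≡ 10/1 mod 19. 1⁻¹ ≡ 1 (mod 19), so λ ≡ 10.
  x = λ² - 14 - 15 = 100 - 29 ≡ 14; y = λ·(14 - 14) - 16 ≡ 3. → (14, 3)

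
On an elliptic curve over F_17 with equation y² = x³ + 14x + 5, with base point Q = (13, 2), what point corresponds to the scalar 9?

(14, 15)

Repeated addition: build up to 9Q.
2Q: tangent at (13, 2): λ = (3·13² + 14)/(2·2) ≡ 11/4. 4⁻¹ ≡ 13 (mod 17), so λ ≡ 11·13 ≡ 7.
  x = λ² - 13 - 13 = 49 - 26 ≡ 6; y = λ·(13 - 6) - 2 ≡ 13. → (6, 13)
3Q: (6, 13) + (13, 2). λ = (2 - 13)/(13 - 6) ≡ 6/7 mod 17. 7⁻¹ ≡ 5 (mod 17), so λ ≡ 13.
  x = λ² - 6 - 13 = 169 - 19 ≡ 14; y = λ·(6 - 14) - 13 ≡ 2. → (14, 2)
4Q: (14, 2) + (13, 2). λ = (2 - 2)/(13 - 14) ≡ 0/16 mod 17. 16⁻¹ ≡ 16 (mod 17) since 16·16 = 256 ≡ 1, so λ ≡ 0.
  x = λ² - 14 - 13 = 0 - 27 ≡ 7; y = λ·(14 - 7) - 2 ≡ 15. → (7, 15)
5Q: (7, 15) + (13, 2). λ = (2 - 15)/(13 - 7) ≡ 4/6 mod 17. 6⁻¹ ≡ 3 (mod 17), so λ ≡ 12.
  x = λ² - 7 - 13 = 144 - 20 ≡ 5; y = λ·(7 - 5) - 15 ≡ 9. → (5, 9)
6Q: (5, 9) + (13, 2). λ = (2 - 9)/(13 - 5) ≡ 10/8 mod 17. 8⁻¹ ≡ 15 (mod 17), so λ ≡ 14.
  x = λ² - 5 - 13 = 196 - 18 ≡ 8; y = λ·(5 - 8) - 9 ≡ 0. → (8, 0)
7Q: (8, 0) + (13, 2). λ = (2 - 0)/(13 - 8) ≡ 2/5 mod 17. 5⁻¹ ≡ 7 (mod 17), so λ ≡ 14.
  x = λ² - 8 - 13 = 196 - 21 ≡ 5; y = λ·(8 - 5) - 0 ≡ 8. → (5, 8)
8Q: (5, 8) + (13, 2). λ = (2 - 8)/(13 - 5) ≡ 11/8 mod 17. 8⁻¹ ≡ 15 (mod 17) since 8·15 = 120 ≡ 1, so λ ≡ 12.
  x = λ² - 5 - 13 = 144 - 18 ≡ 7; y = λ·(5 - 7) - 8 ≡ 2. → (7, 2)
9Q: (7, 2) + (13, 2). λ = (2 - 2)/(13 - 7) ≡ 0/6 mod 17. 6⁻¹ ≡ 3 (mod 17), so λ ≡ 0.
  x = λ² - 7 - 13 = 0 - 20 ≡ 14; y = λ·(7 - 14) - 2 ≡ 15. → (14, 15)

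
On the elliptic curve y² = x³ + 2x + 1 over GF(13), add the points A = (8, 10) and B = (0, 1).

(2, 0)

(8, 10) + (0, 1). λ = (1 - 10)/(0 - 8) ≡ 4/5 mod 13. 5⁻¹ ≡ 8 (mod 13), so λ ≡ 6.
  x = λ² - 8 - 0 = 36 - 8 ≡ 2; y = λ·(8 - 2) - 10 ≡ 0. → (2, 0)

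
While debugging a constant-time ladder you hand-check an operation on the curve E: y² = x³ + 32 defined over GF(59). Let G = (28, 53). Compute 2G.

tangent at (28, 53): λ = (3·28² + 0)/(2·53) ≡ 51/47. 47⁻¹ ≡ 54 (mod 59) since 47·54 = 2538 ≡ 1, so λ ≡ 51·54 ≡ 40.
  x = λ² - 28 - 28 = 1600 - 56 ≡ 10; y = λ·(28 - 10) - 53 ≡ 18. → (10, 18)

(10, 18)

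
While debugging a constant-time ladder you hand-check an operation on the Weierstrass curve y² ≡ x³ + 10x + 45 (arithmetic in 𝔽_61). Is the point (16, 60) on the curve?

y² = 60² ≡ 1; x³ + 10x + 45 = 4301 ≡ 31 (mod 61). 1 ≠ 31.

no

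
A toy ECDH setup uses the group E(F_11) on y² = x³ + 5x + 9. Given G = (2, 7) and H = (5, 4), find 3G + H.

(10, 5)

First 3G:
Repeated addition: build up to 3G.
2G: tangent at (2, 7): λ = (3·2² + 5)/(2·7) ≡ 6/3. 3⁻¹ ≡ 4 (mod 11) since 3·4 = 12 ≡ 1, so λ ≡ 6·4 ≡ 2.
  x = λ² - 2 - 2 = 4 - 4 ≡ 0; y = λ·(2 - 0) - 7 ≡ 8. → (0, 8)
3G: (0, 8) + (2, 7). λ = (7 - 8)/(2 - 0) ≡ 10/2 mod 11. 2⁻¹ ≡ 6 (mod 11), so λ ≡ 5.
  x = λ² - 0 - 2 = 25 - 2 ≡ 1; y = λ·(0 - 1) - 8 ≡ 9. → (1, 9)
3G = (1, 9).
Finally 3G + H:
(1, 9) + (5, 4). λ = (4 - 9)/(5 - 1) ≡ 6/4 mod 11. 4⁻¹ ≡ 3 (mod 11), so λ ≡ 7.
  x = λ² - 1 - 5 = 49 - 6 ≡ 10; y = λ·(1 - 10) - 9 ≡ 5. → (10, 5)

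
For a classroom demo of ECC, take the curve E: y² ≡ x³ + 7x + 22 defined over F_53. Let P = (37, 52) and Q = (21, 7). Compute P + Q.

(37, 52) + (21, 7). λ = (7 - 52)/(21 - 37) ≡ 8/37 mod 53. 37⁻¹ ≡ 43 (mod 53) since 37·43 = 1591 ≡ 1, so λ ≡ 26.
  x = λ² - 37 - 21 = 676 - 58 ≡ 35; y = λ·(37 - 35) - 52 ≡ 0. → (35, 0)

(35, 0)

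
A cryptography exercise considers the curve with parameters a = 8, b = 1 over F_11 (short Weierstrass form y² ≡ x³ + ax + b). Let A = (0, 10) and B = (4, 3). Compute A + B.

(8, 4)

(0, 10) + (4, 3). λ = (3 - 10)/(4 - 0) ≡ 4/4 mod 11. 4⁻¹ ≡ 3 (mod 11), so λ ≡ 1.
  x = λ² - 0 - 4 = 1 - 4 ≡ 8; y = λ·(0 - 8) - 10 ≡ 4. → (8, 4)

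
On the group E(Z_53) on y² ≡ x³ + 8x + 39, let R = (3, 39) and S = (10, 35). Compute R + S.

(36, 48)

(3, 39) + (10, 35). λ = (35 - 39)/(10 - 3) ≡ 49/7 mod 53. 7⁻¹ ≡ 38 (mod 53), so λ ≡ 7.
  x = λ² - 3 - 10 = 49 - 13 ≡ 36; y = λ·(3 - 36) - 39 ≡ 48. → (36, 48)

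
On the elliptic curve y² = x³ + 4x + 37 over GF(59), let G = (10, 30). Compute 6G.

(10, 29)

Double-and-add on 6 = (110)₂. Start with G = (10, 30) for the leading 1-bit.
double: tangent at (10, 30): λ = (3·10² + 4)/(2·30) ≡ 9/1. 1⁻¹ ≡ 1 (mod 59), so λ ≡ 9·1 ≡ 9.
  x = λ² - 10 - 10 = 81 - 20 ≡ 2; y = λ·(10 - 2) - 30 ≡ 42. → (2, 42)
add G: (2, 42) + (10, 30). λ = (30 - 42)/(10 - 2) ≡ 47/8 mod 59. 8⁻¹ ≡ 37 (mod 59), so λ ≡ 28.
  x = λ² - 2 - 10 = 784 - 12 ≡ 5; y = λ·(2 - 5) - 42 ≡ 51. → (5, 51)
double: tangent at (5, 51): λ = (3·5² + 4)/(2·51) ≡ 20/43. 43⁻¹ ≡ 11 (mod 59) since 43·11 = 473 ≡ 1, so λ ≡ 20·11 ≡ 43.
  x = λ² - 5 - 5 = 1849 - 10 ≡ 10; y = λ·(5 - 10) - 51 ≡ 29. → (10, 29)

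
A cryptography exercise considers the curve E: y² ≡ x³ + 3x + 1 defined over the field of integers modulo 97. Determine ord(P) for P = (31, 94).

2P: tangent at (31, 94): λ = (3·31² + 3)/(2·94) ≡ 73/91. 91⁻¹ ≡ 16 (mod 97), so λ ≡ 73·16 ≡ 4.
  x = λ² - 31 - 31 = 16 - 62 ≡ 51; y = λ·(31 - 51) - 94 ≡ 20. → (51, 20)
3P: (51, 20) + (31, 94). λ = (94 - 20)/(31 - 51) ≡ 74/77 mod 97. 77⁻¹ ≡ 63 (mod 97), so λ ≡ 6.
  x = λ² - 51 - 31 = 36 - 82 ≡ 51; y = λ·(51 - 51) - 20 ≡ 77. → (51, 77)
4P: (51, 77) + (31, 94). λ = (94 - 77)/(31 - 51) ≡ 17/77 mod 97. 77⁻¹ ≡ 63 (mod 97) since 77·63 = 4851 ≡ 1, so λ ≡ 4.
  x = λ² - 51 - 31 = 16 - 82 ≡ 31; y = λ·(51 - 31) - 77 ≡ 3. → (31, 3)
5P: (31, 3) + (31, 94): same x and y₁ ≡ -y₂, so the sum is the point at infinity.
5P = the point at infinity, so the order is 5.

5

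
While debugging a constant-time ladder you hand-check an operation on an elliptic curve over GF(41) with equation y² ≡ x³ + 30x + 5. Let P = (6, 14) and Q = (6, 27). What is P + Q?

O

The two points share x = 6 and their y-coordinates satisfy 14 + 27 ≡ 0 (mod 41), so they are inverses. Their sum is O.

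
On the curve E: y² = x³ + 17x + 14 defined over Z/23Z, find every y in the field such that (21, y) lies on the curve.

x³ + 17x + 14 = 9632 ≡ 18 (mod 23).
Square roots of 18 mod 23: 8 and 15 (since 8² = 64 ≡ 18).

8, 15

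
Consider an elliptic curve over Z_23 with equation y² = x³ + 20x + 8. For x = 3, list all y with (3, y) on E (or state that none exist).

7, 16

x³ + 20x + 8 = 95 ≡ 3 (mod 23).
Square roots of 3 mod 23: 7 and 16 (since 7² = 49 ≡ 3).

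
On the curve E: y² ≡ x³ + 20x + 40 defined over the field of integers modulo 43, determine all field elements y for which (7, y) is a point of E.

none

x³ + 20x + 40 = 523 ≡ 7 (mod 43).
7 is a non-residue mod 43; no y exists.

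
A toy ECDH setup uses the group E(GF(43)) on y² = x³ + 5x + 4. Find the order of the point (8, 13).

2P: tangent at (8, 13): λ = (3·8² + 5)/(2·13) ≡ 25/26. 26⁻¹ ≡ 5 (mod 43) since 26·5 = 130 ≡ 1, so λ ≡ 25·5 ≡ 39.
  x = λ² - 8 - 8 = 1521 - 16 ≡ 0; y = λ·(8 - 0) - 13 ≡ 41. → (0, 41)
3P: (0, 41) + (8, 13). λ = (13 - 41)/(8 - 0) ≡ 15/8 mod 43. 8⁻¹ ≡ 27 (mod 43) since 8·27 = 216 ≡ 1, so λ ≡ 18.
  x = λ² - 0 - 8 = 324 - 8 ≡ 15; y = λ·(0 - 15) - 41 ≡ 33. → (15, 33)
4P: (15, 33) + (8, 13). λ = (13 - 33)/(8 - 15) ≡ 23/36 mod 43. 36⁻¹ ≡ 6 (mod 43), so λ ≡ 9.
  x = λ² - 15 - 8 = 81 - 23 ≡ 15; y = λ·(15 - 15) - 33 ≡ 10. → (15, 10)
5P: (15, 10) + (8, 13). λ = (13 - 10)/(8 - 15) ≡ 3/36 mod 43. 36⁻¹ ≡ 6 (mod 43), so λ ≡ 18.
  x = λ² - 15 - 8 = 324 - 23 ≡ 0; y = λ·(15 - 0) - 10 ≡ 2. → (0, 2)
6P: (0, 2) + (8, 13). λ = (13 - 2)/(8 - 0) ≡ 11/8 mod 43. 8⁻¹ ≡ 27 (mod 43), so λ ≡ 39.
  x = λ² - 0 - 8 = 1521 - 8 ≡ 8; y = λ·(0 - 8) - 2 ≡ 30. → (8, 30)
7P: (8, 30) + (8, 13): same x and y₁ ≡ -y₂, so the sum is O.
7P = O, so the order is 7.

7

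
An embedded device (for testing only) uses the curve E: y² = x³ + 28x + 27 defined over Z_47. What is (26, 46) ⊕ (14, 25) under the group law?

(26, 46) + (14, 25). λ = (25 - 46)/(14 - 26) ≡ 26/35 mod 47. 35⁻¹ ≡ 43 (mod 47) since 35·43 = 1505 ≡ 1, so λ ≡ 37.
  x = λ² - 26 - 14 = 1369 - 40 ≡ 13; y = λ·(26 - 13) - 46 ≡ 12. → (13, 12)

(13, 12)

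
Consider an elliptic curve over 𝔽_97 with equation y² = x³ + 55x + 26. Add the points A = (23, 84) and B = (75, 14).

(11, 64)

(23, 84) + (75, 14). λ = (14 - 84)/(75 - 23) ≡ 27/52 mod 97. 52⁻¹ ≡ 28 (mod 97) since 52·28 = 1456 ≡ 1, so λ ≡ 77.
  x = λ² - 23 - 75 = 5929 - 98 ≡ 11; y = λ·(23 - 11) - 84 ≡ 64. → (11, 64)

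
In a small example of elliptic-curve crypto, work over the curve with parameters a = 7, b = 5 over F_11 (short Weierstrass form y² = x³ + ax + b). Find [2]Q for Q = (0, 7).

tangent at (0, 7): λ = (3·0² + 7)/(2·7) ≡ 7/3. 3⁻¹ ≡ 4 (mod 11) since 3·4 = 12 ≡ 1, so λ ≡ 7·4 ≡ 6.
  x = λ² - 0 - 0 = 36 - 0 ≡ 3; y = λ·(0 - 3) - 7 ≡ 8. → (3, 8)

(3, 8)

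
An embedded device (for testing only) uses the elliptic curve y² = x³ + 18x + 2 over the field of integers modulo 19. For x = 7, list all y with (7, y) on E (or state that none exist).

x³ + 18x + 2 = 471 ≡ 15 (mod 19).
15 is a non-residue mod 19; no y exists.

none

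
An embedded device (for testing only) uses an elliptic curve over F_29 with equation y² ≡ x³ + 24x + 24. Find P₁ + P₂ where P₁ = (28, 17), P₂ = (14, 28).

(28, 17) + (14, 28). λ = (28 - 17)/(14 - 28) ≡ 11/15 mod 29. 15⁻¹ ≡ 2 (mod 29), so λ ≡ 22.
  x = λ² - 28 - 14 = 484 - 42 ≡ 7; y = λ·(28 - 7) - 17 ≡ 10. → (7, 10)

(7, 10)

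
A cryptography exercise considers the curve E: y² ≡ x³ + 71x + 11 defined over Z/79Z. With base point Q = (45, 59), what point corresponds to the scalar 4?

Repeated addition: build up to 4Q.
2Q: tangent at (45, 59): λ = (3·45² + 71)/(2·59) ≡ 63/39. 39⁻¹ ≡ 77 (mod 79) since 39·77 = 3003 ≡ 1, so λ ≡ 63·77 ≡ 32.
  x = λ² - 45 - 45 = 1024 - 90 ≡ 65; y = λ·(45 - 65) - 59 ≡ 12. → (65, 12)
3Q: (65, 12) + (45, 59). λ = (59 - 12)/(45 - 65) ≡ 47/59 mod 79. 59⁻¹ ≡ 75 (mod 79) since 59·75 = 4425 ≡ 1, so λ ≡ 49.
  x = λ² - 65 - 45 = 2401 - 110 ≡ 0; y = λ·(65 - 0) - 12 ≡ 13. → (0, 13)
4Q: (0, 13) + (45, 59). λ = (59 - 13)/(45 - 0) ≡ 46/45 mod 79. 45⁻¹ ≡ 72 (mod 79), so λ ≡ 73.
  x = λ² - 0 - 45 = 5329 - 45 ≡ 70; y = λ·(0 - 70) - 13 ≡ 12. → (70, 12)

(70, 12)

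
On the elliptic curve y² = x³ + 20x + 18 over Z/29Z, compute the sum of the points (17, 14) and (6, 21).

(10, 0)

(17, 14) + (6, 21). λ = (21 - 14)/(6 - 17) ≡ 7/18 mod 29. 18⁻¹ ≡ 21 (mod 29) since 18·21 = 378 ≡ 1, so λ ≡ 2.
  x = λ² - 17 - 6 = 4 - 23 ≡ 10; y = λ·(17 - 10) - 14 ≡ 0. → (10, 0)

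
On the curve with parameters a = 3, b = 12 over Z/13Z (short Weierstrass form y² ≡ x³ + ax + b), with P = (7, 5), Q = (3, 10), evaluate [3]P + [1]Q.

(7, 5)

First 3P:
Repeated addition: build up to 3P.
2P: tangent at (7, 5): λ = (3·7² + 3)/(2·5) ≡ 7/10. 10⁻¹ ≡ 4 (mod 13) since 10·4 = 40 ≡ 1, so λ ≡ 7·4 ≡ 2.
  x = λ² - 7 - 7 = 4 - 14 ≡ 3; y = λ·(7 - 3) - 5 ≡ 3. → (3, 3)
3P: (3, 3) + (7, 5). λ = (5 - 3)/(7 - 3) ≡ 2/4 mod 13. 4⁻¹ ≡ 10 (mod 13) since 4·10 = 40 ≡ 1, so λ ≡ 7.
  x = λ² - 3 - 7 = 49 - 10 ≡ 0; y = λ·(3 - 0) - 3 ≡ 5. → (0, 5)
3P = (0, 5).
Finally 3P + Q:
(0, 5) + (3, 10). λ = (10 - 5)/(3 - 0) ≡ 5/3 mod 13. 3⁻¹ ≡ 9 (mod 13), so λ ≡ 6.
  x = λ² - 0 - 3 = 36 - 3 ≡ 7; y = λ·(0 - 7) - 5 ≡ 5. → (7, 5)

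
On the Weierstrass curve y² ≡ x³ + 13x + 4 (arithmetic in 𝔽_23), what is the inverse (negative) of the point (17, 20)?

-(17, 20) = (17, -20 mod 23) = (17, 3).

(17, 3)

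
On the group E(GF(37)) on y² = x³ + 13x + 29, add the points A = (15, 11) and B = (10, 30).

(22, 23)

(15, 11) + (10, 30). λ = (30 - 11)/(10 - 15) ≡ 19/32 mod 37. 32⁻¹ ≡ 22 (mod 37), so λ ≡ 11.
  x = λ² - 15 - 10 = 121 - 25 ≡ 22; y = λ·(15 - 22) - 11 ≡ 23. → (22, 23)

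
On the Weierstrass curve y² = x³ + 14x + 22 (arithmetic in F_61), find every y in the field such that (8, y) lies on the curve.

x³ + 14x + 22 = 646 ≡ 36 (mod 61).
Square roots of 36 mod 61: 6 and 55 (since 6² = 36 ≡ 36).

6, 55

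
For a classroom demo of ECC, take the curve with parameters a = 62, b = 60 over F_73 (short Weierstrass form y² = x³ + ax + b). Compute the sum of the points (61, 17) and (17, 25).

(62, 23)

(61, 17) + (17, 25). λ = (25 - 17)/(17 - 61) ≡ 8/29 mod 73. 29⁻¹ ≡ 68 (mod 73), so λ ≡ 33.
  x = λ² - 61 - 17 = 1089 - 78 ≡ 62; y = λ·(61 - 62) - 17 ≡ 23. → (62, 23)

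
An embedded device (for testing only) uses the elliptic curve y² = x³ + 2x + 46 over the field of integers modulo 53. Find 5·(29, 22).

Write G = (29, 22).
Double-and-add on 5 = (101)₂. Start with G = (29, 22) for the leading 1-bit.
double: tangent at (29, 22): λ = (3·29² + 2)/(2·22) ≡ 34/44. 44⁻¹ ≡ 47 (mod 53) since 44·47 = 2068 ≡ 1, so λ ≡ 34·47 ≡ 8.
  x = λ² - 29 - 29 = 64 - 58 ≡ 6; y = λ·(29 - 6) - 22 ≡ 3. → (6, 3)
double: tangent at (6, 3): λ = (3·6² + 2)/(2·3) ≡ 4/6. 6⁻¹ ≡ 9 (mod 53), so λ ≡ 4·9 ≡ 36.
  x = λ² - 6 - 6 = 1296 - 12 ≡ 12; y = λ·(6 - 12) - 3 ≡ 46. → (12, 46)
add G: (12, 46) + (29, 22). λ = (22 - 46)/(29 - 12) ≡ 29/17 mod 53. 17⁻¹ ≡ 25 (mod 53) since 17·25 = 425 ≡ 1, so λ ≡ 36.
  x = λ² - 12 - 29 = 1296 - 41 ≡ 36; y = λ·(12 - 36) - 46 ≡ 44. → (36, 44)

(36, 44)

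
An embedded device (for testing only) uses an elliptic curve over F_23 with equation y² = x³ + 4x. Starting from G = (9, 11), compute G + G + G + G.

(13, 8)

Repeated addition: build up to 4G.
2G: tangent at (9, 11): λ = (3·9² + 4)/(2·11) ≡ 17/22. 22⁻¹ ≡ 22 (mod 23) since 22·22 = 484 ≡ 1, so λ ≡ 17·22 ≡ 6.
  x = λ² - 9 - 9 = 36 - 18 ≡ 18; y = λ·(9 - 18) - 11 ≡ 4. → (18, 4)
3G: (18, 4) + (9, 11). λ = (11 - 4)/(9 - 18) ≡ 7/14 mod 23. 14⁻¹ ≡ 5 (mod 23) since 14·5 = 70 ≡ 1, so λ ≡ 12.
  x = λ² - 18 - 9 = 144 - 27 ≡ 2; y = λ·(18 - 2) - 4 ≡ 4. → (2, 4)
4G: (2, 4) + (9, 11). λ = (11 - 4)/(9 - 2) ≡ 7/7 mod 23. 7⁻¹ ≡ 10 (mod 23), so λ ≡ 1.
  x = λ² - 2 - 9 = 1 - 11 ≡ 13; y = λ·(2 - 13) - 4 ≡ 8. → (13, 8)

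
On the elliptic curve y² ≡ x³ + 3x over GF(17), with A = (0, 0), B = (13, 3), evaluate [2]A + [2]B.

First 2A:
Repeated addition: build up to 2A.
2A: (0, 0) + (0, 0): same x and y₁ ≡ -y₂, so the sum is O.
2A = O.
Next 2B:
Repeated addition: build up to 2B.
2B: tangent at (13, 3): λ = (3·13² + 3)/(2·3) ≡ 0/6. 6⁻¹ ≡ 3 (mod 17) since 6·3 = 18 ≡ 1, so λ ≡ 0·3 ≡ 0.
  x = λ² - 13 - 13 = 0 - 26 ≡ 8; y = λ·(13 - 8) - 3 ≡ 14. → (8, 14)
2B = (8, 14).
Finally 2A + 2B:
O + (8, 14) = (8, 14) (identity).

(8, 14)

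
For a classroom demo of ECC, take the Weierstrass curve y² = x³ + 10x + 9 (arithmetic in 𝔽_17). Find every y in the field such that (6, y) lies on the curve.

x³ + 10x + 9 = 285 ≡ 13 (mod 17).
Square roots of 13 mod 17: 8 and 9 (since 8² = 64 ≡ 13).

8, 9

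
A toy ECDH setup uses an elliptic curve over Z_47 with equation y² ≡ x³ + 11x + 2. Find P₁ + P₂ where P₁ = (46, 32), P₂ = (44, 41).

(36, 17)

(46, 32) + (44, 41). λ = (41 - 32)/(44 - 46) ≡ 9/45 mod 47. 45⁻¹ ≡ 23 (mod 47), so λ ≡ 19.
  x = λ² - 46 - 44 = 361 - 90 ≡ 36; y = λ·(46 - 36) - 32 ≡ 17. → (36, 17)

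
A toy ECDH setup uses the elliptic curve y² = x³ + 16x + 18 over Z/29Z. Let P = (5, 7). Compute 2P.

tangent at (5, 7): λ = (3·5² + 16)/(2·7) ≡ 4/14. 14⁻¹ ≡ 27 (mod 29), so λ ≡ 4·27 ≡ 21.
  x = λ² - 5 - 5 = 441 - 10 ≡ 25; y = λ·(5 - 25) - 7 ≡ 8. → (25, 8)

(25, 8)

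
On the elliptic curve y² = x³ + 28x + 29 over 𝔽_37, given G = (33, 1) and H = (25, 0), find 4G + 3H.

(29, 25)

First 4G:
Repeated addition: build up to 4G.
2G: tangent at (33, 1): λ = (3·33² + 28)/(2·1) ≡ 2/2. 2⁻¹ ≡ 19 (mod 37), so λ ≡ 2·19 ≡ 1.
  x = λ² - 33 - 33 = 1 - 66 ≡ 9; y = λ·(33 - 9) - 1 ≡ 23. → (9, 23)
3G: (9, 23) + (33, 1). λ = (1 - 23)/(33 - 9) ≡ 15/24 mod 37. 24⁻¹ ≡ 17 (mod 37), so λ ≡ 33.
  x = λ² - 9 - 33 = 1089 - 42 ≡ 11; y = λ·(9 - 11) - 23 ≡ 22. → (11, 22)
4G: (11, 22) + (33, 1). λ = (1 - 22)/(33 - 11) ≡ 16/22 mod 37. 22⁻¹ ≡ 32 (mod 37) since 22·32 = 704 ≡ 1, so λ ≡ 31.
  x = λ² - 11 - 33 = 961 - 44 ≡ 29; y = λ·(11 - 29) - 22 ≡ 12. → (29, 12)
4G = (29, 12).
Next 3H:
Repeated addition: build up to 3H.
2H: (25, 0) + (25, 0): same x and y₁ ≡ -y₂, so the sum is O.
3H: O + (25, 0) = (25, 0) (identity).
3H = (25, 0).
Finally 4G + 3H:
(29, 12) + (25, 0). λ = (0 - 12)/(25 - 29) ≡ 25/33 mod 37. 33⁻¹ ≡ 9 (mod 37), so λ ≡ 3.
  x = λ² - 29 - 25 = 9 - 54 ≡ 29; y = λ·(29 - 29) - 12 ≡ 25. → (29, 25)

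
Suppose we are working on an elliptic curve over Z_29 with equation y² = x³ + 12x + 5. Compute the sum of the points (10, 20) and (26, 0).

(10, 20) + (26, 0). λ = (0 - 20)/(26 - 10) ≡ 9/16 mod 29. 16⁻¹ ≡ 20 (mod 29) since 16·20 = 320 ≡ 1, so λ ≡ 6.
  x = λ² - 10 - 26 = 36 - 36 ≡ 0; y = λ·(10 - 0) - 20 ≡ 11. → (0, 11)

(0, 11)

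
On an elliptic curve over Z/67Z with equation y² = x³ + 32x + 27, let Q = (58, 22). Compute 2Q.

(11, 54)

tangent at (58, 22): λ = (3·58² + 32)/(2·22) ≡ 7/44. 44⁻¹ ≡ 32 (mod 67), so λ ≡ 7·32 ≡ 23.
  x = λ² - 58 - 58 = 529 - 116 ≡ 11; y = λ·(58 - 11) - 22 ≡ 54. → (11, 54)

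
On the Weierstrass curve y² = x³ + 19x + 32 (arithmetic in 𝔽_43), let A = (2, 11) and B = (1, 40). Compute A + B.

(2, 11) + (1, 40). λ = (40 - 11)/(1 - 2) ≡ 29/42 mod 43. 42⁻¹ ≡ 42 (mod 43), so λ ≡ 14.
  x = λ² - 2 - 1 = 196 - 3 ≡ 21; y = λ·(2 - 21) - 11 ≡ 24. → (21, 24)

(21, 24)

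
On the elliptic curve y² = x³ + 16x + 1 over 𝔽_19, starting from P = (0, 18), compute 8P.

O

Double-and-add on 8 = (1000)₂. Start with P = (0, 18) for the leading 1-bit.
double: tangent at (0, 18): λ = (3·0² + 16)/(2·18) ≡ 16/17. 17⁻¹ ≡ 9 (mod 19) since 17·9 = 153 ≡ 1, so λ ≡ 16·9 ≡ 11.
  x = λ² - 0 - 0 = 121 - 0 ≡ 7; y = λ·(0 - 7) - 18 ≡ 0. → (7, 0)
double: (7, 0) + (7, 0): same x and y₁ ≡ -y₂, so the sum is 𝒪.
double: 𝒪 + 𝒪 = 𝒪 (identity).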